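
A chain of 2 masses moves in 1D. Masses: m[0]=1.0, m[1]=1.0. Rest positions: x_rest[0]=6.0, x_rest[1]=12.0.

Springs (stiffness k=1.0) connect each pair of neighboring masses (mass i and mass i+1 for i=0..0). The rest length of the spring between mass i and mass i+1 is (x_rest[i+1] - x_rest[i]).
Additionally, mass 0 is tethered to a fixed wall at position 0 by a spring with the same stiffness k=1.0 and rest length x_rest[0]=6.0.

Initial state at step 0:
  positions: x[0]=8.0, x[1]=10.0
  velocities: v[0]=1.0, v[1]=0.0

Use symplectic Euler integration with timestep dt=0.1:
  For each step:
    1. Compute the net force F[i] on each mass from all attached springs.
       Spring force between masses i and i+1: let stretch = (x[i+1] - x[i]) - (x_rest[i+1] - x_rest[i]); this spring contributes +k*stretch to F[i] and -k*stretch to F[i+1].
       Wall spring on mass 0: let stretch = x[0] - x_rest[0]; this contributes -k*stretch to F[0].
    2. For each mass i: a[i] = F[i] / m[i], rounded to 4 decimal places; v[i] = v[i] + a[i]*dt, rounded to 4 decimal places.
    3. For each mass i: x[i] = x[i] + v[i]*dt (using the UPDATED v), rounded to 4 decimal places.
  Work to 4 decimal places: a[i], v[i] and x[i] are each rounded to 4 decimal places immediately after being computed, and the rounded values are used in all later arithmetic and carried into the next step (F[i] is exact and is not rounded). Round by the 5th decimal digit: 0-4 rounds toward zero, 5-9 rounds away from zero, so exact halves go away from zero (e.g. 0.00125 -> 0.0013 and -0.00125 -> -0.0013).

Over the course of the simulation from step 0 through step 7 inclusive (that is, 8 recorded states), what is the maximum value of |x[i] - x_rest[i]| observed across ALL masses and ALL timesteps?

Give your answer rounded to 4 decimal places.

Answer: 2.0400

Derivation:
Step 0: x=[8.0000 10.0000] v=[1.0000 0.0000]
Step 1: x=[8.0400 10.0400] v=[0.4000 0.4000]
Step 2: x=[8.0196 10.1200] v=[-0.2040 0.8000]
Step 3: x=[7.9400 10.2390] v=[-0.7959 1.1900]
Step 4: x=[7.8040 10.3950] v=[-1.3600 1.5601]
Step 5: x=[7.6159 10.5851] v=[-1.8813 1.9010]
Step 6: x=[7.3813 10.8055] v=[-2.3460 2.2041]
Step 7: x=[7.1071 11.0517] v=[-2.7417 2.4617]
Max displacement = 2.0400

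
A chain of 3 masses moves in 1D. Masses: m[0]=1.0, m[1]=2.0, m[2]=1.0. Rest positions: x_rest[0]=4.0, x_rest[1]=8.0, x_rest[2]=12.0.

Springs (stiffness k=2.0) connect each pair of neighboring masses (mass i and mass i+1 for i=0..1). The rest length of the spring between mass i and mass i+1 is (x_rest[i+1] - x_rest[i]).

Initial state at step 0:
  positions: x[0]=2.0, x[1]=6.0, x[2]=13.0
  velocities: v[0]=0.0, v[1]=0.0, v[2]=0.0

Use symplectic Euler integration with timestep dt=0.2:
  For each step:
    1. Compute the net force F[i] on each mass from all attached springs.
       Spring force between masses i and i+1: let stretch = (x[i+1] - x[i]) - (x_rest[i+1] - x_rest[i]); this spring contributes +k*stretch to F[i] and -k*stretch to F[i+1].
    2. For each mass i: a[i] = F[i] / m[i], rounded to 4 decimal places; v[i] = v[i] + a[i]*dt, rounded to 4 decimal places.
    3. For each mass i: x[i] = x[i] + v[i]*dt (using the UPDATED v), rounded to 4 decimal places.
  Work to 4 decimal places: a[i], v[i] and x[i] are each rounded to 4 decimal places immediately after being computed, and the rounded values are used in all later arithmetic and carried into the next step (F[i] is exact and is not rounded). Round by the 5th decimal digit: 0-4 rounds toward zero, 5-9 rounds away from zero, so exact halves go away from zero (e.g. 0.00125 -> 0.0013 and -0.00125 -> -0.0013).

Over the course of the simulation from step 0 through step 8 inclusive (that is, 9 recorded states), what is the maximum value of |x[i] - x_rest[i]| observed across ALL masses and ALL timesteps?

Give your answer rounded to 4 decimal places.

Answer: 3.1151

Derivation:
Step 0: x=[2.0000 6.0000 13.0000] v=[0.0000 0.0000 0.0000]
Step 1: x=[2.0000 6.1200 12.7600] v=[0.0000 0.6000 -1.2000]
Step 2: x=[2.0096 6.3408 12.3088] v=[0.0480 1.1040 -2.2560]
Step 3: x=[2.0457 6.6271 11.7002] v=[0.1805 1.4314 -3.0432]
Step 4: x=[2.1283 6.9330 11.0057] v=[0.4131 1.5297 -3.4724]
Step 5: x=[2.2753 7.2097 10.3054] v=[0.7350 1.3833 -3.5015]
Step 6: x=[2.4971 7.4128 9.6774] v=[1.1088 1.0156 -3.1398]
Step 7: x=[2.7921 7.5099 9.1883] v=[1.4751 0.4854 -2.4456]
Step 8: x=[3.1445 7.4854 8.8849] v=[1.7622 -0.1225 -1.5170]
Max displacement = 3.1151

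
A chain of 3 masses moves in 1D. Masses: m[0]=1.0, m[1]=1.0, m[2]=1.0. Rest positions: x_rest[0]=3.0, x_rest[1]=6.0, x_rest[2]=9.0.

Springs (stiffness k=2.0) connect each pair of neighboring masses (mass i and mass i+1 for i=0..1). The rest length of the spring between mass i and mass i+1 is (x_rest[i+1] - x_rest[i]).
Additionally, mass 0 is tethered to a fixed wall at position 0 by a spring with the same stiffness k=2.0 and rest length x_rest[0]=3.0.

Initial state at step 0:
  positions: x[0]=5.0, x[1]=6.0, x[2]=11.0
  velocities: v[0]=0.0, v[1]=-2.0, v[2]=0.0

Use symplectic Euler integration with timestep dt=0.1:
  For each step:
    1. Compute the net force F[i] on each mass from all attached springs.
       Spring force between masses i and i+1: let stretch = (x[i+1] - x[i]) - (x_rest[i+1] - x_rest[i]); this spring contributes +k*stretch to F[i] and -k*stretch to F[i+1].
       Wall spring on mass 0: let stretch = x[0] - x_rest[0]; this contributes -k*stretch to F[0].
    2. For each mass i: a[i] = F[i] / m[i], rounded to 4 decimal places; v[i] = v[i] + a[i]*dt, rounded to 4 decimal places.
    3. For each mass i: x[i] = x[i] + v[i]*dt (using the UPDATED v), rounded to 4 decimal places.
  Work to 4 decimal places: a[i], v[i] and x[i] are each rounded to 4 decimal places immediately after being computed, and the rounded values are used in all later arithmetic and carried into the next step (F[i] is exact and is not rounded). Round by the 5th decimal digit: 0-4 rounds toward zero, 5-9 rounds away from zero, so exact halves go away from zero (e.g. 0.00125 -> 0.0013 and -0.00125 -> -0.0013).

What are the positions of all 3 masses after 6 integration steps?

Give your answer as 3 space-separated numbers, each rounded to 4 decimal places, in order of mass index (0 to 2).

Answer: 3.5085 6.3721 10.1879

Derivation:
Step 0: x=[5.0000 6.0000 11.0000] v=[0.0000 -2.0000 0.0000]
Step 1: x=[4.9200 5.8800 10.9600] v=[-0.8000 -1.2000 -0.4000]
Step 2: x=[4.7608 5.8424 10.8784] v=[-1.5920 -0.3760 -0.8160]
Step 3: x=[4.5280 5.8839 10.7561] v=[-2.3278 0.4149 -1.2232]
Step 4: x=[4.2318 5.9957 10.5963] v=[-2.9622 1.1182 -1.5976]
Step 5: x=[3.8862 6.1643 10.4045] v=[-3.4558 1.6855 -1.9177]
Step 6: x=[3.5085 6.3721 10.1879] v=[-3.7774 2.0779 -2.1657]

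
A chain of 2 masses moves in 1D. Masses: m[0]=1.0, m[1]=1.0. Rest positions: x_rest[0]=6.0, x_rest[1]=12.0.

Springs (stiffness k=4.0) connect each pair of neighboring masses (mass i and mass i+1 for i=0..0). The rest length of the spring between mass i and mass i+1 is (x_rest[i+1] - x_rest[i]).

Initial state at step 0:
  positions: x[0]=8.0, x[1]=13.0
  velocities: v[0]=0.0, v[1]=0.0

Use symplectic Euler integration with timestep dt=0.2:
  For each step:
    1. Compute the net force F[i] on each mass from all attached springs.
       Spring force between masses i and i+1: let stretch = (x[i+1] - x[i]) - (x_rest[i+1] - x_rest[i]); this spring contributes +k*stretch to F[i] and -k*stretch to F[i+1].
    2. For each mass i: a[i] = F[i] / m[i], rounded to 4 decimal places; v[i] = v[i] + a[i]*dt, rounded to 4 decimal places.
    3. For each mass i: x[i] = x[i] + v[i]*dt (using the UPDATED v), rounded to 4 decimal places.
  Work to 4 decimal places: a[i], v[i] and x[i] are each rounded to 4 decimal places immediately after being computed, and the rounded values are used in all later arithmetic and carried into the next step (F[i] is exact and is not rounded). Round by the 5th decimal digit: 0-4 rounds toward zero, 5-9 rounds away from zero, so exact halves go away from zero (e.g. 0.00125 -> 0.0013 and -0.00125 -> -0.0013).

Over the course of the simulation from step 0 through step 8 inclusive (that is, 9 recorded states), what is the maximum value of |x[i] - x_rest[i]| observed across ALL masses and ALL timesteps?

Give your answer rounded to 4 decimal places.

Step 0: x=[8.0000 13.0000] v=[0.0000 0.0000]
Step 1: x=[7.8400 13.1600] v=[-0.8000 0.8000]
Step 2: x=[7.5712 13.4288] v=[-1.3440 1.3440]
Step 3: x=[7.2796 13.7204] v=[-1.4579 1.4579]
Step 4: x=[7.0585 13.9415] v=[-1.1053 1.1053]
Step 5: x=[6.9787 14.0213] v=[-0.3989 0.3989]
Step 6: x=[7.0657 13.9343] v=[0.4352 -0.4352]
Step 7: x=[7.2917 13.7083] v=[1.1301 -1.1301]
Step 8: x=[7.5844 13.4156] v=[1.4634 -1.4634]
Max displacement = 2.0213

Answer: 2.0213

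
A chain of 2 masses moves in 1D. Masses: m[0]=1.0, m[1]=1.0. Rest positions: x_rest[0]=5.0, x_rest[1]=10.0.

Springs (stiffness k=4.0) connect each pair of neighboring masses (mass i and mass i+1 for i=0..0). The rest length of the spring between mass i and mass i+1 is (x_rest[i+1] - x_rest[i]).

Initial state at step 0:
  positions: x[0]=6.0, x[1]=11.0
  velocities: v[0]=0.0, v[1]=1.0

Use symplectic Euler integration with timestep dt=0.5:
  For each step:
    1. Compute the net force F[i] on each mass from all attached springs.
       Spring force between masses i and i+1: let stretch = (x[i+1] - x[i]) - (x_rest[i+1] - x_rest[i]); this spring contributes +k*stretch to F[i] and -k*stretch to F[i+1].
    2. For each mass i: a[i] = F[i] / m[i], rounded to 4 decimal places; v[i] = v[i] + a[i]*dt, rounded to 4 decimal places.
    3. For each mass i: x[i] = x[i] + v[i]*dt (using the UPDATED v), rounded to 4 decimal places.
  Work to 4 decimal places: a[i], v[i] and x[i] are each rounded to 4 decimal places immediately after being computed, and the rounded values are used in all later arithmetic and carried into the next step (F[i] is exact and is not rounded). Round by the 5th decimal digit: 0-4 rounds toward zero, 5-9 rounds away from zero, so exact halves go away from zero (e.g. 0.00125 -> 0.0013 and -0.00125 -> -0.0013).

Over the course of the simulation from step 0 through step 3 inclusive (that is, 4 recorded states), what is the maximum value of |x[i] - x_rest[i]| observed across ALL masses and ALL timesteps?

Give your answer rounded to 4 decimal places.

Step 0: x=[6.0000 11.0000] v=[0.0000 1.0000]
Step 1: x=[6.0000 11.5000] v=[0.0000 1.0000]
Step 2: x=[6.5000 11.5000] v=[1.0000 0.0000]
Step 3: x=[7.0000 11.5000] v=[1.0000 0.0000]
Max displacement = 2.0000

Answer: 2.0000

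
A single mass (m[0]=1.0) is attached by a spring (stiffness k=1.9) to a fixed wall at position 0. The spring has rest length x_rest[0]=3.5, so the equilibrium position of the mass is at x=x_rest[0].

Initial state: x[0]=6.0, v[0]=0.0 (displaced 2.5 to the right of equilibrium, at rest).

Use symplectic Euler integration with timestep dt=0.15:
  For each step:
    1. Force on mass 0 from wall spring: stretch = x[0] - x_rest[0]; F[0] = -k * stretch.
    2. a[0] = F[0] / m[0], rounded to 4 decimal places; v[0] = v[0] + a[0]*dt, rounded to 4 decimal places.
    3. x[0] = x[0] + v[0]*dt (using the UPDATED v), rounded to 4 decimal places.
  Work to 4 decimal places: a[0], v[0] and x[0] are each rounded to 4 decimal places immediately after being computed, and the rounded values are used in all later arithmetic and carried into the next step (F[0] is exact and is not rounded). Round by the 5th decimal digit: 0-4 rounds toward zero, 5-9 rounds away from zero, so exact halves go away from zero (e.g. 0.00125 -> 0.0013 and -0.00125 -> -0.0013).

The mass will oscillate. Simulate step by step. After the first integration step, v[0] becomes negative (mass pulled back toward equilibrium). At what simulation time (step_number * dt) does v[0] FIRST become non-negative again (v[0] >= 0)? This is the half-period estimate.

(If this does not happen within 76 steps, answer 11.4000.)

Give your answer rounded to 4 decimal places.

Step 0: x=[6.0000] v=[0.0000]
Step 1: x=[5.8931] v=[-0.7125]
Step 2: x=[5.6839] v=[-1.3945]
Step 3: x=[5.3814] v=[-2.0169]
Step 4: x=[4.9984] v=[-2.5531]
Step 5: x=[4.5514] v=[-2.9802]
Step 6: x=[4.0594] v=[-3.2799]
Step 7: x=[3.5435] v=[-3.4393]
Step 8: x=[3.0257] v=[-3.4517]
Step 9: x=[2.5282] v=[-3.3165]
Step 10: x=[2.0723] v=[-3.0395]
Step 11: x=[1.6774] v=[-2.6326]
Step 12: x=[1.3604] v=[-2.1132]
Step 13: x=[1.1349] v=[-1.5034]
Step 14: x=[1.0105] v=[-0.8293]
Step 15: x=[0.9925] v=[-0.1198]
Step 16: x=[1.0817] v=[0.5948]
First v>=0 after going negative at step 16, time=2.4000

Answer: 2.4000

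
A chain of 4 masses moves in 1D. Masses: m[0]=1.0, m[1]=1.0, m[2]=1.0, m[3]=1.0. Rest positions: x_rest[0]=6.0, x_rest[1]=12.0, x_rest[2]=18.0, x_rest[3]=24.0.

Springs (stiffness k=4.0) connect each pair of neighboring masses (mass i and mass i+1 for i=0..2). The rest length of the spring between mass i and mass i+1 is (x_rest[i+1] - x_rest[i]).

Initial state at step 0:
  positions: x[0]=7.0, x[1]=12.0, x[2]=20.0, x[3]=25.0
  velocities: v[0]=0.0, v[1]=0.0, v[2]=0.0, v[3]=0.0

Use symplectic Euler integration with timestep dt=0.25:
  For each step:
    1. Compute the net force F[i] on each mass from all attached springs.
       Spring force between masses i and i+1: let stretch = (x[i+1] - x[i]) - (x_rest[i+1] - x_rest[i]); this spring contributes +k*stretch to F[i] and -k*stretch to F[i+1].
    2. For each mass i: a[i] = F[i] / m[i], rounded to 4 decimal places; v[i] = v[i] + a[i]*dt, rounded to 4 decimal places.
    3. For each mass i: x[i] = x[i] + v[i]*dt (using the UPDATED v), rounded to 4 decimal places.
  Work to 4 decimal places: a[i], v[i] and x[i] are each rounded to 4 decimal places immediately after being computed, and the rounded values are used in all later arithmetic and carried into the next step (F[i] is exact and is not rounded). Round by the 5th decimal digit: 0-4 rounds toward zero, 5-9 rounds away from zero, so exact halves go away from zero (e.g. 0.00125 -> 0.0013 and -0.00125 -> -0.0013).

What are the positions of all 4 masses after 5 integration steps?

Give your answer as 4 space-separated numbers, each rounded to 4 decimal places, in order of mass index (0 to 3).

Answer: 7.4024 12.5587 19.4415 24.5977

Derivation:
Step 0: x=[7.0000 12.0000 20.0000 25.0000] v=[0.0000 0.0000 0.0000 0.0000]
Step 1: x=[6.7500 12.7500 19.2500 25.2500] v=[-1.0000 3.0000 -3.0000 1.0000]
Step 2: x=[6.5000 13.6250 18.3750 25.5000] v=[-1.0000 3.5000 -3.5000 1.0000]
Step 3: x=[6.5313 13.9063 18.0938 25.4688] v=[0.1250 1.1250 -1.1250 -0.1250]
Step 4: x=[6.9063 13.3907 18.6094 25.0938] v=[1.5000 -2.0625 2.0625 -1.5000]
Step 5: x=[7.4024 12.5587 19.4415 24.5977] v=[1.9844 -3.3282 3.3282 -1.9844]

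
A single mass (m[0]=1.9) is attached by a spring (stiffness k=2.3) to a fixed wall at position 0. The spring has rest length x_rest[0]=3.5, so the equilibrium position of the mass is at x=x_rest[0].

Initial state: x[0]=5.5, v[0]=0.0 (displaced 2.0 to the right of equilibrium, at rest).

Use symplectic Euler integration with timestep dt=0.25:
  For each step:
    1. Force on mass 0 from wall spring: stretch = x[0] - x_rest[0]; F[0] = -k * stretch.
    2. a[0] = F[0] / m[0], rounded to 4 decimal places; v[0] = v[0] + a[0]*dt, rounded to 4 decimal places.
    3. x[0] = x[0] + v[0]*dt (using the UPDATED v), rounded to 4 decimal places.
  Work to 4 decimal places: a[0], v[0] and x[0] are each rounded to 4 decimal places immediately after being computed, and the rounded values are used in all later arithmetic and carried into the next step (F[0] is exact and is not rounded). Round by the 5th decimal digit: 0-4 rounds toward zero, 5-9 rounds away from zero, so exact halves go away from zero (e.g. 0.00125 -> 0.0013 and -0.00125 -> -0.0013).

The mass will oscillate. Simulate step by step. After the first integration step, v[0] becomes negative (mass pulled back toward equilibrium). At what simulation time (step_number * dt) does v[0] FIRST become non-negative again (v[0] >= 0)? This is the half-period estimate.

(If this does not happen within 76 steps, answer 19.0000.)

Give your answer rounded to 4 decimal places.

Step 0: x=[5.5000] v=[0.0000]
Step 1: x=[5.3487] v=[-0.6053]
Step 2: x=[5.0575] v=[-1.1648]
Step 3: x=[4.6485] v=[-1.6362]
Step 4: x=[4.1526] v=[-1.9838]
Step 5: x=[3.6073] v=[-2.1813]
Step 6: x=[3.0539] v=[-2.2138]
Step 7: x=[2.5342] v=[-2.0788]
Step 8: x=[2.0876] v=[-1.7865]
Step 9: x=[1.7478] v=[-1.3591]
Step 10: x=[1.5406] v=[-0.8288]
Step 11: x=[1.4817] v=[-0.2358]
Step 12: x=[1.5755] v=[0.3750]
First v>=0 after going negative at step 12, time=3.0000

Answer: 3.0000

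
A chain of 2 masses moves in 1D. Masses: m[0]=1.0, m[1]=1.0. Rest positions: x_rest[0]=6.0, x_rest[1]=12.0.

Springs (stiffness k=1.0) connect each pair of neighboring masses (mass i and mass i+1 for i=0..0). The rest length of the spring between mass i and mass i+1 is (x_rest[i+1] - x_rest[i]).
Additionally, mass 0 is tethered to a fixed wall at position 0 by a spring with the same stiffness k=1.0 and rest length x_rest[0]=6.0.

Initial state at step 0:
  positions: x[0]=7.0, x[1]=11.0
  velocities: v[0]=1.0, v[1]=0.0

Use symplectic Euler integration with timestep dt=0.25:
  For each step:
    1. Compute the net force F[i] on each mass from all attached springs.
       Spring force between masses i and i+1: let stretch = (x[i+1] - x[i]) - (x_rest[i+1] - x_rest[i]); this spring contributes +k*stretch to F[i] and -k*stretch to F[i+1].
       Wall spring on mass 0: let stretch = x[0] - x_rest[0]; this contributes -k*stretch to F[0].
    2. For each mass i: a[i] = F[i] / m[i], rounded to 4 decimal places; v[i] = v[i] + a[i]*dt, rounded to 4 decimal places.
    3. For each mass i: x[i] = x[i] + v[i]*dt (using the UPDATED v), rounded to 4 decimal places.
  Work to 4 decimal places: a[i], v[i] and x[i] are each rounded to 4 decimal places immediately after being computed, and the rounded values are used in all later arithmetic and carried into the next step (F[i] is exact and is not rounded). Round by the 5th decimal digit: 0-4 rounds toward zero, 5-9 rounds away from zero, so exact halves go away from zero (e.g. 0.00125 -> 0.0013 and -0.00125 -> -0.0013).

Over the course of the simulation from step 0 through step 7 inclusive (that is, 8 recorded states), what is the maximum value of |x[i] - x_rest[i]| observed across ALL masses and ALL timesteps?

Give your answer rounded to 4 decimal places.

Answer: 1.1856

Derivation:
Step 0: x=[7.0000 11.0000] v=[1.0000 0.0000]
Step 1: x=[7.0625 11.1250] v=[0.2500 0.5000]
Step 2: x=[6.9375 11.3711] v=[-0.5000 0.9844]
Step 3: x=[6.6560 11.7151] v=[-1.1260 1.3760]
Step 4: x=[6.2747 12.1179] v=[-1.5252 1.6112]
Step 5: x=[5.8664 12.5305] v=[-1.6331 1.6504]
Step 6: x=[5.5080 12.9016] v=[-1.4337 1.4844]
Step 7: x=[5.2674 13.1856] v=[-0.9623 1.1360]
Max displacement = 1.1856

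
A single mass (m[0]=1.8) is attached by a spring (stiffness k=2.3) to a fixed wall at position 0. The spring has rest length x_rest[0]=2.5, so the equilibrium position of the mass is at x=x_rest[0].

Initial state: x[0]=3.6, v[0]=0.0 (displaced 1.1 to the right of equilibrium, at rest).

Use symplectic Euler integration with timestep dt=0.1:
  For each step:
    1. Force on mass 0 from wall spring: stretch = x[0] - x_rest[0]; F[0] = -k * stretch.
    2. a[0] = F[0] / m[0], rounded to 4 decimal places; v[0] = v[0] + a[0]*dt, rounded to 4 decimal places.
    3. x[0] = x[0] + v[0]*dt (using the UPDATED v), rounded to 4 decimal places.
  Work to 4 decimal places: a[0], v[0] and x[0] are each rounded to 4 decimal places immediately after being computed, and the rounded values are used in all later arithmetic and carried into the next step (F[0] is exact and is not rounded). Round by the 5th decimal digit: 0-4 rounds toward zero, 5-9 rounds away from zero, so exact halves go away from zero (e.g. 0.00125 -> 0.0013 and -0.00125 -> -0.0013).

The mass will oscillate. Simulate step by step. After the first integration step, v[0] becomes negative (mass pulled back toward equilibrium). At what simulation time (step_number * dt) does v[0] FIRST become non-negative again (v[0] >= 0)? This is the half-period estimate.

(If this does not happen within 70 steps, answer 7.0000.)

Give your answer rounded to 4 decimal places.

Step 0: x=[3.6000] v=[0.0000]
Step 1: x=[3.5859] v=[-0.1406]
Step 2: x=[3.5580] v=[-0.2794]
Step 3: x=[3.5165] v=[-0.4146]
Step 4: x=[3.4621] v=[-0.5445]
Step 5: x=[3.3954] v=[-0.6674]
Step 6: x=[3.3172] v=[-0.7818]
Step 7: x=[3.2286] v=[-0.8862]
Step 8: x=[3.1307] v=[-0.9793]
Step 9: x=[3.0247] v=[-1.0599]
Step 10: x=[2.9120] v=[-1.1270]
Step 11: x=[2.7940] v=[-1.1796]
Step 12: x=[2.6723] v=[-1.2172]
Step 13: x=[2.5484] v=[-1.2392]
Step 14: x=[2.4239] v=[-1.2454]
Step 15: x=[2.3003] v=[-1.2357]
Step 16: x=[2.1793] v=[-1.2102]
Step 17: x=[2.0624] v=[-1.1692]
Step 18: x=[1.9511] v=[-1.1133]
Step 19: x=[1.8468] v=[-1.0432]
Step 20: x=[1.7508] v=[-0.9597]
Step 21: x=[1.6644] v=[-0.8640]
Step 22: x=[1.5887] v=[-0.7572]
Step 23: x=[1.5246] v=[-0.6408]
Step 24: x=[1.4730] v=[-0.5162]
Step 25: x=[1.4345] v=[-0.3850]
Step 26: x=[1.4096] v=[-0.2489]
Step 27: x=[1.3986] v=[-0.1096]
Step 28: x=[1.4017] v=[0.0311]
First v>=0 after going negative at step 28, time=2.8000

Answer: 2.8000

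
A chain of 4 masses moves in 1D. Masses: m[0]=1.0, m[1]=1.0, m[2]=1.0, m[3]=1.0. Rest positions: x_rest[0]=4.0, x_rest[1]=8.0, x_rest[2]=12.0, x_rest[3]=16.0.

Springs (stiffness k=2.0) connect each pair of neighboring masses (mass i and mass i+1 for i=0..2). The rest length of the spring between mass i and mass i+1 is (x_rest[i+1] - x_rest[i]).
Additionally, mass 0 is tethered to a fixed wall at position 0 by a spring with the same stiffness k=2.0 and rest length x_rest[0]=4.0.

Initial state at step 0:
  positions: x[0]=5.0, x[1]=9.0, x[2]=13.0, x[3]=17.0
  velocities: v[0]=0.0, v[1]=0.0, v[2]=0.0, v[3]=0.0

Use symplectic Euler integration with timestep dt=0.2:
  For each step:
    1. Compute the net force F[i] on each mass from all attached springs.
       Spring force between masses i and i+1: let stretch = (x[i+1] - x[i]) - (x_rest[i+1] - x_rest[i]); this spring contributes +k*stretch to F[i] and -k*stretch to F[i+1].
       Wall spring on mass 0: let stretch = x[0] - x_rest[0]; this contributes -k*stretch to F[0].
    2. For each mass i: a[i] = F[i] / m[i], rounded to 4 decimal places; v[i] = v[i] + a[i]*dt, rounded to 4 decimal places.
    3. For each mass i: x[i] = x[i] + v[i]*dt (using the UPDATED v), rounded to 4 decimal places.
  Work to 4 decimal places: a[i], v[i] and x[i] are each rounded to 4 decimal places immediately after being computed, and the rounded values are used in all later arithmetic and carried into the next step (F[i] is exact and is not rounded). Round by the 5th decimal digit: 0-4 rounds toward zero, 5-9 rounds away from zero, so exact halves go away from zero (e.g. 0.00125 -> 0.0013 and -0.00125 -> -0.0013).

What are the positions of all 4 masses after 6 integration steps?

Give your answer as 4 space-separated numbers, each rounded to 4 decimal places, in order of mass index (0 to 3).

Answer: 4.0253 8.6999 12.9671 16.9984

Derivation:
Step 0: x=[5.0000 9.0000 13.0000 17.0000] v=[0.0000 0.0000 0.0000 0.0000]
Step 1: x=[4.9200 9.0000 13.0000 17.0000] v=[-0.4000 0.0000 0.0000 0.0000]
Step 2: x=[4.7728 8.9936 13.0000 17.0000] v=[-0.7360 -0.0320 0.0000 0.0000]
Step 3: x=[4.5814 8.9700 12.9995 17.0000] v=[-0.9568 -0.1178 -0.0026 0.0000]
Step 4: x=[4.3746 8.9177 12.9967 17.0000] v=[-1.0339 -0.2614 -0.0142 -0.0002]
Step 5: x=[4.1813 8.8283 12.9878 16.9997] v=[-0.9665 -0.4470 -0.0445 -0.0015]
Step 6: x=[4.0253 8.6999 12.9671 16.9984] v=[-0.7802 -0.6420 -0.1035 -0.0063]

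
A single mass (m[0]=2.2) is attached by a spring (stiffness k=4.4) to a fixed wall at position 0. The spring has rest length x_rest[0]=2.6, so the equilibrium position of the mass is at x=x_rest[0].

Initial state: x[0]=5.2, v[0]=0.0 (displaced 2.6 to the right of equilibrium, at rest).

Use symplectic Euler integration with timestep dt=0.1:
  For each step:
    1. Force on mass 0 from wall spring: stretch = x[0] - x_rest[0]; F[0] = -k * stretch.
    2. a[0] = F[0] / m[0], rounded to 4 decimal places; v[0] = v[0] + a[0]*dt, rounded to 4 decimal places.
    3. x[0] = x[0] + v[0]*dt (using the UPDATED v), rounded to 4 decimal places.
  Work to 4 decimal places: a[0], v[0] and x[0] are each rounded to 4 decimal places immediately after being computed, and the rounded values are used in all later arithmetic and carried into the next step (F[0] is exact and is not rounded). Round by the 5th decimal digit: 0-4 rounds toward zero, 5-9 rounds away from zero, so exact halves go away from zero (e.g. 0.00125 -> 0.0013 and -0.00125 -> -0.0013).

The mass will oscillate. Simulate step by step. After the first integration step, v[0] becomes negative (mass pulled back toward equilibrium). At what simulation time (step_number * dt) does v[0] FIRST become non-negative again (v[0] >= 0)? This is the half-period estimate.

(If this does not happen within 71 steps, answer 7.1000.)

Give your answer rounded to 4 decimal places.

Step 0: x=[5.2000] v=[0.0000]
Step 1: x=[5.1480] v=[-0.5200]
Step 2: x=[5.0450] v=[-1.0296]
Step 3: x=[4.8931] v=[-1.5186]
Step 4: x=[4.6954] v=[-1.9772]
Step 5: x=[4.4558] v=[-2.3963]
Step 6: x=[4.1791] v=[-2.7675]
Step 7: x=[3.8708] v=[-3.0833]
Step 8: x=[3.5371] v=[-3.3375]
Step 9: x=[3.1846] v=[-3.5249]
Step 10: x=[2.8204] v=[-3.6418]
Step 11: x=[2.4518] v=[-3.6859]
Step 12: x=[2.0862] v=[-3.6563]
Step 13: x=[1.7309] v=[-3.5535]
Step 14: x=[1.3929] v=[-3.3797]
Step 15: x=[1.0791] v=[-3.1383]
Step 16: x=[0.7957] v=[-2.8341]
Step 17: x=[0.5484] v=[-2.4732]
Step 18: x=[0.3421] v=[-2.0629]
Step 19: x=[0.1810] v=[-1.6113]
Step 20: x=[0.0683] v=[-1.1275]
Step 21: x=[0.0062] v=[-0.6212]
Step 22: x=[-0.0040] v=[-0.1024]
Step 23: x=[0.0378] v=[0.4184]
First v>=0 after going negative at step 23, time=2.3000

Answer: 2.3000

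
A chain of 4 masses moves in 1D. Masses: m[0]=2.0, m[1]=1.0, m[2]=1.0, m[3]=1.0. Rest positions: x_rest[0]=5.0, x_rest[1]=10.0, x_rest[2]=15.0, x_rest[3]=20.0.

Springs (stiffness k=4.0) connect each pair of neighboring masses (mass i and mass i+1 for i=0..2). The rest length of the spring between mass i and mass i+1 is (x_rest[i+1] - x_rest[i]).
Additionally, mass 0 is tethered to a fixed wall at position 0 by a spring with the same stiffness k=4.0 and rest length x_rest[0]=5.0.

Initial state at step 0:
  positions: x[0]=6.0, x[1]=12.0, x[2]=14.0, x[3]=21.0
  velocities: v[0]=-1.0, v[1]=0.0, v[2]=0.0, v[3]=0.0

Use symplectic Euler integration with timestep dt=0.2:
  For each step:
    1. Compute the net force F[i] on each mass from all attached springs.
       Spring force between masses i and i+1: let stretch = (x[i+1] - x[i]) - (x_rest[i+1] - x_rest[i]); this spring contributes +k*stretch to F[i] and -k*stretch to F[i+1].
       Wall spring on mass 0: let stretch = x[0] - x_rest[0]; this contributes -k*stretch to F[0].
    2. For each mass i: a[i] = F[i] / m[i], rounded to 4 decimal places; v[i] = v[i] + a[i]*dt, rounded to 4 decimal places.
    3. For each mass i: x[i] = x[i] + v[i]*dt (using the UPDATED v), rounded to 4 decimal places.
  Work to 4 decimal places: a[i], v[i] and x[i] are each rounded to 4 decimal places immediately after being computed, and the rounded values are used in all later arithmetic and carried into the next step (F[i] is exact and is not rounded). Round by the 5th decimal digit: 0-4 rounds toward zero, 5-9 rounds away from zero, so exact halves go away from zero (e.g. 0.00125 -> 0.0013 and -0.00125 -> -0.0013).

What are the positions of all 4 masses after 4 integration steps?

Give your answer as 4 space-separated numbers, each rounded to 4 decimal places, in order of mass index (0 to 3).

Step 0: x=[6.0000 12.0000 14.0000 21.0000] v=[-1.0000 0.0000 0.0000 0.0000]
Step 1: x=[5.8000 11.3600 14.8000 20.6800] v=[-1.0000 -3.2000 4.0000 -1.6000]
Step 2: x=[5.5808 10.3808 15.9904 20.2192] v=[-1.0960 -4.8960 5.9520 -2.3040]
Step 3: x=[5.2991 9.5311 16.9599 19.8818] v=[-1.4083 -4.2483 4.8474 -1.6870]
Step 4: x=[4.9321 9.1929 17.2083 19.8769] v=[-1.8351 -1.6909 1.2419 -0.0245]

Answer: 4.9321 9.1929 17.2083 19.8769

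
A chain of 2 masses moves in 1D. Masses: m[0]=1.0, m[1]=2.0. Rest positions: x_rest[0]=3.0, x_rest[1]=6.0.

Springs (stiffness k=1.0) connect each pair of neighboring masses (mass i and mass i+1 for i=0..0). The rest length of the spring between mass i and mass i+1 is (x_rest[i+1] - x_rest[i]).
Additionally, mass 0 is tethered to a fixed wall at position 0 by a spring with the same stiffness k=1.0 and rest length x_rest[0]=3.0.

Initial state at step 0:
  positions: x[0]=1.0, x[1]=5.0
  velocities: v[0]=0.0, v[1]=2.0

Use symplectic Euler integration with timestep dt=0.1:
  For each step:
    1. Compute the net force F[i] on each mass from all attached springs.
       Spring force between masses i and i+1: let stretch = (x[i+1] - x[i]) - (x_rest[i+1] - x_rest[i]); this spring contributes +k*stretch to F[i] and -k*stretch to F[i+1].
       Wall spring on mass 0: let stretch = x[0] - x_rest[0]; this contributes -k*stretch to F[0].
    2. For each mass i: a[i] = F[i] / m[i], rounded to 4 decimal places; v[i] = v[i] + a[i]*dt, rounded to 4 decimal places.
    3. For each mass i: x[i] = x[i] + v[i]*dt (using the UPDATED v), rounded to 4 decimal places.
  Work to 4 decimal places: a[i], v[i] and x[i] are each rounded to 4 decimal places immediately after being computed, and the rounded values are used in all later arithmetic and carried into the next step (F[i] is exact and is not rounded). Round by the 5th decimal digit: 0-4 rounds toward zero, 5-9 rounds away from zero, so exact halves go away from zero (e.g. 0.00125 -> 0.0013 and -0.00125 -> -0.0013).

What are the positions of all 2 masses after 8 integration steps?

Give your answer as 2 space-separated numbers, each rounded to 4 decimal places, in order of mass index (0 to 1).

Answer: 2.1059 6.3746

Derivation:
Step 0: x=[1.0000 5.0000] v=[0.0000 2.0000]
Step 1: x=[1.0300 5.1950] v=[0.3000 1.9500]
Step 2: x=[1.0914 5.3842] v=[0.6135 1.8918]
Step 3: x=[1.1848 5.5669] v=[0.9336 1.8272]
Step 4: x=[1.3101 5.7427] v=[1.2533 1.7581]
Step 5: x=[1.4667 5.9114] v=[1.5656 1.6865]
Step 6: x=[1.6530 6.0728] v=[1.8634 1.6143]
Step 7: x=[1.8670 6.2271] v=[2.1401 1.5433]
Step 8: x=[2.1059 6.3746] v=[2.3894 1.4753]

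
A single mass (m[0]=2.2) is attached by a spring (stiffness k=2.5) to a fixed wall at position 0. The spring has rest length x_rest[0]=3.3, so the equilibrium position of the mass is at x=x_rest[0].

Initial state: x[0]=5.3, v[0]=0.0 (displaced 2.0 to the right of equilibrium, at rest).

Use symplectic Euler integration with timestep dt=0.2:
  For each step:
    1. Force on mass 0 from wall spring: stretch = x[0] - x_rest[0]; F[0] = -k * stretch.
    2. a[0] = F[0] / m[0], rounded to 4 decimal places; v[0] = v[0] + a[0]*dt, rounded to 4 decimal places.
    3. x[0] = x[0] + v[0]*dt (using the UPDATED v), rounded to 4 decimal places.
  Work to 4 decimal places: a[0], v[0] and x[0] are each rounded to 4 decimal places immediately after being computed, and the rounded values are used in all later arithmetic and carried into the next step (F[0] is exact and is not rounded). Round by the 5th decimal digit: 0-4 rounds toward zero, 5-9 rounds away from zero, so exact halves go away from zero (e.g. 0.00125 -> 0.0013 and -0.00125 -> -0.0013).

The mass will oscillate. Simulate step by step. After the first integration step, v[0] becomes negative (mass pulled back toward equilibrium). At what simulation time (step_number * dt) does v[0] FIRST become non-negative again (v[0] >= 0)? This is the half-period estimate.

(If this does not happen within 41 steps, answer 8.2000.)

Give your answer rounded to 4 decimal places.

Step 0: x=[5.3000] v=[0.0000]
Step 1: x=[5.2091] v=[-0.4545]
Step 2: x=[5.0314] v=[-0.8884]
Step 3: x=[4.7750] v=[-1.2819]
Step 4: x=[4.4516] v=[-1.6171]
Step 5: x=[4.0758] v=[-1.8788]
Step 6: x=[3.6648] v=[-2.0551]
Step 7: x=[3.2372] v=[-2.1380]
Step 8: x=[2.8125] v=[-2.1237]
Step 9: x=[2.4099] v=[-2.0129]
Step 10: x=[2.0478] v=[-1.8106]
Step 11: x=[1.7426] v=[-1.5260]
Step 12: x=[1.5082] v=[-1.1720]
Step 13: x=[1.3552] v=[-0.7648]
Step 14: x=[1.2906] v=[-0.3228]
Step 15: x=[1.3174] v=[0.1339]
First v>=0 after going negative at step 15, time=3.0000

Answer: 3.0000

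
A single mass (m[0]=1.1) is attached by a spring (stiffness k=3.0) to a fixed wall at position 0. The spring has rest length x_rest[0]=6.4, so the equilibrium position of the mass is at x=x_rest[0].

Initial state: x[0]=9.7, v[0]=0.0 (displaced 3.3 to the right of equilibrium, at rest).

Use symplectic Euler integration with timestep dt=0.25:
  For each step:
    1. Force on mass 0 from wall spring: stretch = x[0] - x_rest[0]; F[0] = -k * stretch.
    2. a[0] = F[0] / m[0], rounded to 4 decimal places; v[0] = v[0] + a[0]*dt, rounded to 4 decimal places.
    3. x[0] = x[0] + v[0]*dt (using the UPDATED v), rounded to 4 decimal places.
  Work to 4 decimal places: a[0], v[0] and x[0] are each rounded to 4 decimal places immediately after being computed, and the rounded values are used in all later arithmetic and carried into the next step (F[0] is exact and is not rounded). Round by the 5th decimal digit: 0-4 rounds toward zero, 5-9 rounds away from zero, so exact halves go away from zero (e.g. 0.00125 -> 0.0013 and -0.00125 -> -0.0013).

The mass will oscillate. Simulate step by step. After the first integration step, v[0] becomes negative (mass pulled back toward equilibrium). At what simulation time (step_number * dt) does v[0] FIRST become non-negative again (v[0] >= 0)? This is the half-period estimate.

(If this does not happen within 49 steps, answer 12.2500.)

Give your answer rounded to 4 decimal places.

Answer: 2.0000

Derivation:
Step 0: x=[9.7000] v=[0.0000]
Step 1: x=[9.1375] v=[-2.2500]
Step 2: x=[8.1084] v=[-4.1165]
Step 3: x=[6.7881] v=[-5.2813]
Step 4: x=[5.4016] v=[-5.5459]
Step 5: x=[4.1853] v=[-4.8652]
Step 6: x=[3.3465] v=[-3.3552]
Step 7: x=[3.0282] v=[-1.2733]
Step 8: x=[3.2846] v=[1.0257]
First v>=0 after going negative at step 8, time=2.0000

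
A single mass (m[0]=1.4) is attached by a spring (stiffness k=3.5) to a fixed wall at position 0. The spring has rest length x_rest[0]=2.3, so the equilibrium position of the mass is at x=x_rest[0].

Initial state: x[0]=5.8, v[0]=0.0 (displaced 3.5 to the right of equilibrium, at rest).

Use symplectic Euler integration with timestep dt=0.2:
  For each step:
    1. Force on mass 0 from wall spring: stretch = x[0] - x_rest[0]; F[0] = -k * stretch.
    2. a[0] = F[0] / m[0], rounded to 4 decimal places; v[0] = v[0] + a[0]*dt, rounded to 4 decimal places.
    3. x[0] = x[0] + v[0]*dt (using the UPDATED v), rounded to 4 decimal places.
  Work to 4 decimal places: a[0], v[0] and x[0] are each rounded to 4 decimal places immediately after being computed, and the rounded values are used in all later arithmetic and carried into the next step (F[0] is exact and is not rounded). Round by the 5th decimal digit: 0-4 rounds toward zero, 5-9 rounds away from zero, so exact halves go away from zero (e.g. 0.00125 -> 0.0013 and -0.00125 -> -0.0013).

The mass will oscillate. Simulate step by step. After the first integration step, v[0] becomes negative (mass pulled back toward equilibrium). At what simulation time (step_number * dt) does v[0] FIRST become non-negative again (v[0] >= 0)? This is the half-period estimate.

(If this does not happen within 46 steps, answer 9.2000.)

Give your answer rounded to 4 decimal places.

Answer: 2.0000

Derivation:
Step 0: x=[5.8000] v=[0.0000]
Step 1: x=[5.4500] v=[-1.7500]
Step 2: x=[4.7850] v=[-3.3250]
Step 3: x=[3.8715] v=[-4.5675]
Step 4: x=[2.8008] v=[-5.3533]
Step 5: x=[1.6801] v=[-5.6037]
Step 6: x=[0.6214] v=[-5.2937]
Step 7: x=[-0.2695] v=[-4.4544]
Step 8: x=[-0.9034] v=[-3.1696]
Step 9: x=[-1.2170] v=[-1.5679]
Step 10: x=[-1.1789] v=[0.1906]
First v>=0 after going negative at step 10, time=2.0000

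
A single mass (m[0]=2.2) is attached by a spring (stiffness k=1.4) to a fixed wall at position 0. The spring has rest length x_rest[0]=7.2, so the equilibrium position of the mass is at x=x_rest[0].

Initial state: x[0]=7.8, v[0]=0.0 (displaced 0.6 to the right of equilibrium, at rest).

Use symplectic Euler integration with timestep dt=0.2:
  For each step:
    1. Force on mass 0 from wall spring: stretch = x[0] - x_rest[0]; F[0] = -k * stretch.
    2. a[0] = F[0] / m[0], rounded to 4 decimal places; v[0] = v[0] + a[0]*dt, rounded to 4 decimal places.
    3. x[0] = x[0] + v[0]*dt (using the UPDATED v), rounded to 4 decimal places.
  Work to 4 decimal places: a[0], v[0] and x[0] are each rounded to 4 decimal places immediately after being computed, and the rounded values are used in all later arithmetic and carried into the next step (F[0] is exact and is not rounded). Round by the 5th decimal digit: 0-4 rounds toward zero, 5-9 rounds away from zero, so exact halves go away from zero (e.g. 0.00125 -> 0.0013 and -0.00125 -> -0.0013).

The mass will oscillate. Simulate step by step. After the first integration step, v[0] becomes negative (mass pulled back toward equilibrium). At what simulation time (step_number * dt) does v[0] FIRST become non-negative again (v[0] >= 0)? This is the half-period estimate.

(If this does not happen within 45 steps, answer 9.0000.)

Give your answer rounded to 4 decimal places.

Step 0: x=[7.8000] v=[0.0000]
Step 1: x=[7.7847] v=[-0.0764]
Step 2: x=[7.7545] v=[-0.1508]
Step 3: x=[7.7102] v=[-0.2214]
Step 4: x=[7.6529] v=[-0.2863]
Step 5: x=[7.5841] v=[-0.3439]
Step 6: x=[7.5055] v=[-0.3928]
Step 7: x=[7.4192] v=[-0.4317]
Step 8: x=[7.3273] v=[-0.4596]
Step 9: x=[7.2321] v=[-0.4758]
Step 10: x=[7.1361] v=[-0.4799]
Step 11: x=[7.0417] v=[-0.4718]
Step 12: x=[6.9514] v=[-0.4517]
Step 13: x=[6.8674] v=[-0.4201]
Step 14: x=[6.7918] v=[-0.3778]
Step 15: x=[6.7266] v=[-0.3258]
Step 16: x=[6.6735] v=[-0.2655]
Step 17: x=[6.6338] v=[-0.1985]
Step 18: x=[6.6085] v=[-0.1264]
Step 19: x=[6.5983] v=[-0.0511]
Step 20: x=[6.6034] v=[0.0255]
First v>=0 after going negative at step 20, time=4.0000

Answer: 4.0000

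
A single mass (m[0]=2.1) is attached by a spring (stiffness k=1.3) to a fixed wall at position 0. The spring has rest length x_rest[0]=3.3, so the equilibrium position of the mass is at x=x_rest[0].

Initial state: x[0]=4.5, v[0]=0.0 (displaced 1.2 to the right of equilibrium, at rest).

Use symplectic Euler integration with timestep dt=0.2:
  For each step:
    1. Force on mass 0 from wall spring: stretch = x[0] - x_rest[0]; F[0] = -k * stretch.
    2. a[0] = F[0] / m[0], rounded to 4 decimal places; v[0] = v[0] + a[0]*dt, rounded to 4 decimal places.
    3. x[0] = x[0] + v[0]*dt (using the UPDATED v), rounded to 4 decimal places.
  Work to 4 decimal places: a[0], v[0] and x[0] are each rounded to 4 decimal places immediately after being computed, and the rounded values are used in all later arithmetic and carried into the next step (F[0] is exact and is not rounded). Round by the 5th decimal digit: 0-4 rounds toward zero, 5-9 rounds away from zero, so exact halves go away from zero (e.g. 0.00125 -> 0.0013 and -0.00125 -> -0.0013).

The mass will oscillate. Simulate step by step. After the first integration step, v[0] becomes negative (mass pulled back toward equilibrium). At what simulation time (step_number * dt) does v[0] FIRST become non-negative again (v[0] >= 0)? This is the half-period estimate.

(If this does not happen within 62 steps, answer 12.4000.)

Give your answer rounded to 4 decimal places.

Step 0: x=[4.5000] v=[0.0000]
Step 1: x=[4.4703] v=[-0.1486]
Step 2: x=[4.4116] v=[-0.2935]
Step 3: x=[4.3254] v=[-0.4311]
Step 4: x=[4.2138] v=[-0.5581]
Step 5: x=[4.0796] v=[-0.6712]
Step 6: x=[3.9261] v=[-0.7677]
Step 7: x=[3.7571] v=[-0.8452]
Step 8: x=[3.5767] v=[-0.9018]
Step 9: x=[3.3895] v=[-0.9361]
Step 10: x=[3.2001] v=[-0.9472]
Step 11: x=[3.0131] v=[-0.9348]
Step 12: x=[2.8332] v=[-0.8993]
Step 13: x=[2.6649] v=[-0.8415]
Step 14: x=[2.5123] v=[-0.7629]
Step 15: x=[2.3792] v=[-0.6654]
Step 16: x=[2.2689] v=[-0.5514]
Step 17: x=[2.1842] v=[-0.4237]
Step 18: x=[2.1271] v=[-0.2856]
Step 19: x=[2.0990] v=[-0.1404]
Step 20: x=[2.1007] v=[0.0083]
First v>=0 after going negative at step 20, time=4.0000

Answer: 4.0000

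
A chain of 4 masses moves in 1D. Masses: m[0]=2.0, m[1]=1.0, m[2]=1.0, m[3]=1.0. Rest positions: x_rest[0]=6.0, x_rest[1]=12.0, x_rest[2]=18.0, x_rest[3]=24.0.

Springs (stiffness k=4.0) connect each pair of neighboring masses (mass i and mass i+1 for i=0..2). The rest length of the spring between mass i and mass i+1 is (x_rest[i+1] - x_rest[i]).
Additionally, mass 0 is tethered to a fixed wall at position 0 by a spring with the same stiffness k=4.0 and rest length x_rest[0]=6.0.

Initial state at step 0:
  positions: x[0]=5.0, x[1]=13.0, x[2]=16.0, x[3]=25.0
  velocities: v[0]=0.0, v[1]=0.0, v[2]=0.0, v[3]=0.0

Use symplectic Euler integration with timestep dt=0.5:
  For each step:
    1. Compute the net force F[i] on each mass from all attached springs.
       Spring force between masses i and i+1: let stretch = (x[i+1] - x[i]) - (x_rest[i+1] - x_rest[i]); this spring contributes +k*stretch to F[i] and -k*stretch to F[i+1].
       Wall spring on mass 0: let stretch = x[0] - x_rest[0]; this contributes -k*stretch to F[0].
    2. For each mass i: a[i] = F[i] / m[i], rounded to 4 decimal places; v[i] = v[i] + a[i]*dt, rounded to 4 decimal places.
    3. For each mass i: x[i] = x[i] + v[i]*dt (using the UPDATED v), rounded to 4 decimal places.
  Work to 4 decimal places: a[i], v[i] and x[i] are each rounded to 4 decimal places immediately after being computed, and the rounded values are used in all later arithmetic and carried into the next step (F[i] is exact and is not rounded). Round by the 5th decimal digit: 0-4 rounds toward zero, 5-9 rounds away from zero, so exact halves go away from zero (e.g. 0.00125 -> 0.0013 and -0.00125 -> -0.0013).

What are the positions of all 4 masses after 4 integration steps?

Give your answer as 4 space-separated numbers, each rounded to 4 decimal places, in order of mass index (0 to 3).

Answer: 7.0000 9.7500 20.5000 22.5000

Derivation:
Step 0: x=[5.0000 13.0000 16.0000 25.0000] v=[0.0000 0.0000 0.0000 0.0000]
Step 1: x=[6.5000 8.0000 22.0000 22.0000] v=[3.0000 -10.0000 12.0000 -6.0000]
Step 2: x=[5.5000 15.5000 14.0000 25.0000] v=[-2.0000 15.0000 -16.0000 6.0000]
Step 3: x=[6.7500 11.5000 18.5000 23.0000] v=[2.5000 -8.0000 9.0000 -4.0000]
Step 4: x=[7.0000 9.7500 20.5000 22.5000] v=[0.5000 -3.5000 4.0000 -1.0000]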